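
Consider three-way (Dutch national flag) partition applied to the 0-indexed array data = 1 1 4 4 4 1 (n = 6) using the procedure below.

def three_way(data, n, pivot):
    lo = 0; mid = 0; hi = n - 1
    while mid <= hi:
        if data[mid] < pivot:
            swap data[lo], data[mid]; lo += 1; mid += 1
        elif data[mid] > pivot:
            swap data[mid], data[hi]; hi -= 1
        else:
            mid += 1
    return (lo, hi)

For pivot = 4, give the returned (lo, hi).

pivot = 4; lo=0, mid=0, hi=5
data[mid]=1<4: swap data[0],data[0]; lo=1,mid=1 → 1 1 4 4 4 1
data[mid]=1<4: swap data[1],data[1]; lo=2,mid=2 → 1 1 4 4 4 1
data[mid]=4=4: mid=3
data[mid]=4=4: mid=4
data[mid]=4=4: mid=5
data[mid]=1<4: swap data[2],data[5]; lo=3,mid=6 → 1 1 1 4 4 4
end: lo=3, hi=5; data = 1 1 1 4 4 4

(3, 5)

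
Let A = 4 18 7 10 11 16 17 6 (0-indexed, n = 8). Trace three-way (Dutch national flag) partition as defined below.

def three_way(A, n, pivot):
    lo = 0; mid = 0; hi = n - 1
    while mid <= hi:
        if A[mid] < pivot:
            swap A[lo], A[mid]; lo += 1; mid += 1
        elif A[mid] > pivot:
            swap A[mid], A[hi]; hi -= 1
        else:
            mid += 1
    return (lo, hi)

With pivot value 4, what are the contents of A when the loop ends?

pivot = 4; lo=0, mid=0, hi=7
A[mid]=4=4: mid=1
A[mid]=18>4: swap A[1],A[7]; hi=6 → 4 6 7 10 11 16 17 18
A[mid]=6>4: swap A[1],A[6]; hi=5 → 4 17 7 10 11 16 6 18
A[mid]=17>4: swap A[1],A[5]; hi=4 → 4 16 7 10 11 17 6 18
A[mid]=16>4: swap A[1],A[4]; hi=3 → 4 11 7 10 16 17 6 18
A[mid]=11>4: swap A[1],A[3]; hi=2 → 4 10 7 11 16 17 6 18
A[mid]=10>4: swap A[1],A[2]; hi=1 → 4 7 10 11 16 17 6 18
A[mid]=7>4: swap A[1],A[1]; hi=0 → 4 7 10 11 16 17 6 18
end: lo=0, hi=0; A = 4 7 10 11 16 17 6 18

4 7 10 11 16 17 6 18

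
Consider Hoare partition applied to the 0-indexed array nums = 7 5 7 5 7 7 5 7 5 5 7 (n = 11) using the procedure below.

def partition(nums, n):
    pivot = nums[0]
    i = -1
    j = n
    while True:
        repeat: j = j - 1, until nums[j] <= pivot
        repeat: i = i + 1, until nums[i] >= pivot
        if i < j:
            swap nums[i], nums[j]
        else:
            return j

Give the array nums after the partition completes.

7 5 5 5 5 7 5 7 7 7 7

pivot = nums[0] = 7; i = -1, j = 11
j→10 (nums[10]=7≤7), i→0 (nums[0]=7≥7); i<j, swap → 7 5 7 5 7 7 5 7 5 5 7
j→9 (nums[9]=5≤7), i→2 (nums[2]=7≥7); i<j, swap → 7 5 5 5 7 7 5 7 5 7 7
j→8 (nums[8]=5≤7), i→4 (nums[4]=7≥7); i<j, swap → 7 5 5 5 5 7 5 7 7 7 7
j→7 (nums[7]=7≤7), i→5 (nums[5]=7≥7); i<j, swap → 7 5 5 5 5 7 5 7 7 7 7
j→6, i→7; i≥j, return j=6. nums = 7 5 5 5 5 7 5 7 7 7 7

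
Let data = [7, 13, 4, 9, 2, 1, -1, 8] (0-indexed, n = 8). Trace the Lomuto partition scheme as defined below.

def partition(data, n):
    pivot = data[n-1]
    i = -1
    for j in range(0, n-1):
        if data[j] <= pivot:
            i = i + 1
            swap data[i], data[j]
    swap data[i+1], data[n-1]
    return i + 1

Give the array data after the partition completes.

[7, 4, 2, 1, -1, 8, 13, 9]

pivot=8, i=-1
j=0: 7≤8, i=0, swap(0,0) ⇒ [7, 13, 4, 9, 2, 1, -1, 8]
j=1: 13>8, skip
j=2: 4≤8, i=1, swap(1,2) ⇒ [7, 4, 13, 9, 2, 1, -1, 8]
j=3: 9>8, skip
j=4: 2≤8, i=2, swap(2,4) ⇒ [7, 4, 2, 9, 13, 1, -1, 8]
j=5: 1≤8, i=3, swap(3,5) ⇒ [7, 4, 2, 1, 13, 9, -1, 8]
j=6: -1≤8, i=4, swap(4,6) ⇒ [7, 4, 2, 1, -1, 9, 13, 8]
swap(5,7) ⇒ [7, 4, 2, 1, -1, 8, 13, 9]; return 5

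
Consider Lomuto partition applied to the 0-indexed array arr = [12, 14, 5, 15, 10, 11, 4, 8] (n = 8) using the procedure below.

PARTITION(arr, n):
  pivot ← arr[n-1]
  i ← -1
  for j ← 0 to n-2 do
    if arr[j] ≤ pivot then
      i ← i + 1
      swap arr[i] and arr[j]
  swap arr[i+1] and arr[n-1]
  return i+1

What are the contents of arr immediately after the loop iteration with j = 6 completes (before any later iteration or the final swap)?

[5, 4, 12, 15, 10, 11, 14, 8]

pivot = arr[7] = 8; i = -1
j=0: arr[0]=12 > 8 → no swap
j=1: arr[1]=14 > 8 → no swap
j=2: arr[2]=5 ≤ 8 → i=0, swap arr[0],arr[2] → [5, 14, 12, 15, 10, 11, 4, 8]
j=3: arr[3]=15 > 8 → no swap
j=4: arr[4]=10 > 8 → no swap
j=5: arr[5]=11 > 8 → no swap
j=6: arr[6]=4 ≤ 8 → i=1, swap arr[1],arr[6] → [5, 4, 12, 15, 10, 11, 14, 8]
(after j=6) arr = [5, 4, 12, 15, 10, 11, 14, 8]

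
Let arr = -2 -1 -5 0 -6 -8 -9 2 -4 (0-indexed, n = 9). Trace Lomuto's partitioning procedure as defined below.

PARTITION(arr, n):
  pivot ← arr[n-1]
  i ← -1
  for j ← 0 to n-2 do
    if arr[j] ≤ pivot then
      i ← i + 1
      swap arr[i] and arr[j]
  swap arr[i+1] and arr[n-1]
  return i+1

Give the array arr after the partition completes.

-5 -6 -8 -9 -4 -2 0 2 -1

pivot = arr[8] = -4; i = -1
j=0: arr[0]=-2 > -4 → no swap
j=1: arr[1]=-1 > -4 → no swap
j=2: arr[2]=-5 ≤ -4 → i=0, swap arr[0],arr[2] → -5 -1 -2 0 -6 -8 -9 2 -4
j=3: arr[3]=0 > -4 → no swap
j=4: arr[4]=-6 ≤ -4 → i=1, swap arr[1],arr[4] → -5 -6 -2 0 -1 -8 -9 2 -4
j=5: arr[5]=-8 ≤ -4 → i=2, swap arr[2],arr[5] → -5 -6 -8 0 -1 -2 -9 2 -4
j=6: arr[6]=-9 ≤ -4 → i=3, swap arr[3],arr[6] → -5 -6 -8 -9 -1 -2 0 2 -4
j=7: arr[7]=2 > -4 → no swap
final swap arr[4],arr[8] → -5 -6 -8 -9 -4 -2 0 2 -1; return 4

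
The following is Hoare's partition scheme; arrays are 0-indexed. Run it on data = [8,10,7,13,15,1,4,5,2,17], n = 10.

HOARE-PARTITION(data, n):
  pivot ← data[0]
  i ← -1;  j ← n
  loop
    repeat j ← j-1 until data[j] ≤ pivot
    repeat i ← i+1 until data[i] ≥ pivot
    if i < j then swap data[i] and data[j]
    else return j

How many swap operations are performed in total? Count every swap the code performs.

4

pivot = data[0] = 8; i = -1, j = 10
j→8 (data[8]=2≤8), i→0 (data[0]=8≥8); i<j, swap → [2,10,7,13,15,1,4,5,8,17]
j→7 (data[7]=5≤8), i→1 (data[1]=10≥8); i<j, swap → [2,5,7,13,15,1,4,10,8,17]
j→6 (data[6]=4≤8), i→3 (data[3]=13≥8); i<j, swap → [2,5,7,4,15,1,13,10,8,17]
j→5 (data[5]=1≤8), i→4 (data[4]=15≥8); i<j, swap → [2,5,7,4,1,15,13,10,8,17]
j→4, i→5; i≥j, return j=4. data = [2,5,7,4,1,15,13,10,8,17]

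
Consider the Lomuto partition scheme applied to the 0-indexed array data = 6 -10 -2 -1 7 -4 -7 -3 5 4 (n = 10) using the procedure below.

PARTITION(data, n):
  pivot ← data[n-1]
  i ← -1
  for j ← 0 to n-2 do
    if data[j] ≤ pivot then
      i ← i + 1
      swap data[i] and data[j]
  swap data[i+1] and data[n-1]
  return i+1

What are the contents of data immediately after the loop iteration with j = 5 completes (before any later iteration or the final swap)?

-10 -2 -1 -4 7 6 -7 -3 5 4

pivot=4, i=-1
j=0: 6>4, skip
j=1: -10≤4, i=0, swap(0,1) ⇒ -10 6 -2 -1 7 -4 -7 -3 5 4
j=2: -2≤4, i=1, swap(1,2) ⇒ -10 -2 6 -1 7 -4 -7 -3 5 4
j=3: -1≤4, i=2, swap(2,3) ⇒ -10 -2 -1 6 7 -4 -7 -3 5 4
j=4: 7>4, skip
j=5: -4≤4, i=3, swap(3,5) ⇒ -10 -2 -1 -4 7 6 -7 -3 5 4
(after j=5) data = -10 -2 -1 -4 7 6 -7 -3 5 4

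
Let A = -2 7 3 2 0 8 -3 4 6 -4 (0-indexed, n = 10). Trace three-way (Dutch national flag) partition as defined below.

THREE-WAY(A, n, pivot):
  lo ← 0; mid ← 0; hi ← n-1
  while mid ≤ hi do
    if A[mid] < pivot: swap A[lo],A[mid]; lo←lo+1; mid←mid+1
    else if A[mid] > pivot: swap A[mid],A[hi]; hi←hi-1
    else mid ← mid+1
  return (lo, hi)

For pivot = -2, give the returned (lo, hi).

pivot = -2; lo=0, mid=0, hi=9
A[mid]=-2=-2: mid=1
A[mid]=7>-2: swap A[1],A[9]; hi=8 → -2 -4 3 2 0 8 -3 4 6 7
A[mid]=-4<-2: swap A[0],A[1]; lo=1,mid=2 → -4 -2 3 2 0 8 -3 4 6 7
A[mid]=3>-2: swap A[2],A[8]; hi=7 → -4 -2 6 2 0 8 -3 4 3 7
A[mid]=6>-2: swap A[2],A[7]; hi=6 → -4 -2 4 2 0 8 -3 6 3 7
A[mid]=4>-2: swap A[2],A[6]; hi=5 → -4 -2 -3 2 0 8 4 6 3 7
A[mid]=-3<-2: swap A[1],A[2]; lo=2,mid=3 → -4 -3 -2 2 0 8 4 6 3 7
A[mid]=2>-2: swap A[3],A[5]; hi=4 → -4 -3 -2 8 0 2 4 6 3 7
A[mid]=8>-2: swap A[3],A[4]; hi=3 → -4 -3 -2 0 8 2 4 6 3 7
A[mid]=0>-2: swap A[3],A[3]; hi=2 → -4 -3 -2 0 8 2 4 6 3 7
end: lo=2, hi=2; A = -4 -3 -2 0 8 2 4 6 3 7

(2, 2)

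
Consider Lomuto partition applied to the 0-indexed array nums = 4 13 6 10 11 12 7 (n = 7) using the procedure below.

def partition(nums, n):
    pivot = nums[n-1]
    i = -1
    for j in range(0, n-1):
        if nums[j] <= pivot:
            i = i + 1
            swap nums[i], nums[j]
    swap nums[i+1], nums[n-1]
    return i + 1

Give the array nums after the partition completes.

pivot=7, i=-1
j=0: 4≤7, i=0, swap(0,0) ⇒ 4 13 6 10 11 12 7
j=1: 13>7, skip
j=2: 6≤7, i=1, swap(1,2) ⇒ 4 6 13 10 11 12 7
j=3: 10>7, skip
j=4: 11>7, skip
j=5: 12>7, skip
swap(2,6) ⇒ 4 6 7 10 11 12 13; return 2

4 6 7 10 11 12 13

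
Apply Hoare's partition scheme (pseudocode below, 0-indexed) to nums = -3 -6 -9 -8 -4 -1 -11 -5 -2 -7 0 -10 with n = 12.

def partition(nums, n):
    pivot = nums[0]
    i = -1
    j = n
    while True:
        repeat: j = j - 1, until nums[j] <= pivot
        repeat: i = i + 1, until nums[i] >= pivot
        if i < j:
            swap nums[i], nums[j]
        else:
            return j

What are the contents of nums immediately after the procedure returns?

-10 -6 -9 -8 -4 -7 -11 -5 -2 -1 0 -3

pivot = nums[0] = -3; i = -1, j = 12
j→11 (nums[11]=-10≤-3), i→0 (nums[0]=-3≥-3); i<j, swap → -10 -6 -9 -8 -4 -1 -11 -5 -2 -7 0 -3
j→9 (nums[9]=-7≤-3), i→5 (nums[5]=-1≥-3); i<j, swap → -10 -6 -9 -8 -4 -7 -11 -5 -2 -1 0 -3
j→7, i→8; i≥j, return j=7. nums = -10 -6 -9 -8 -4 -7 -11 -5 -2 -1 0 -3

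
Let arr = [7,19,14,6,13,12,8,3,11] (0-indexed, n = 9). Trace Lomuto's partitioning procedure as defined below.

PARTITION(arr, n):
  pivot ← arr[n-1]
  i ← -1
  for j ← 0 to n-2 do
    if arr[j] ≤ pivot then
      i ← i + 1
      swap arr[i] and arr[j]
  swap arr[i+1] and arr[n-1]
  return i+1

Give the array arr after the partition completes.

[7,6,8,3,11,12,14,19,13]

pivot = arr[8] = 11; i = -1
j=0: arr[0]=7 ≤ 11 → i=0, swap arr[0],arr[0] (no change) → [7,19,14,6,13,12,8,3,11]
j=1: arr[1]=19 > 11 → no swap
j=2: arr[2]=14 > 11 → no swap
j=3: arr[3]=6 ≤ 11 → i=1, swap arr[1],arr[3] → [7,6,14,19,13,12,8,3,11]
j=4: arr[4]=13 > 11 → no swap
j=5: arr[5]=12 > 11 → no swap
j=6: arr[6]=8 ≤ 11 → i=2, swap arr[2],arr[6] → [7,6,8,19,13,12,14,3,11]
j=7: arr[7]=3 ≤ 11 → i=3, swap arr[3],arr[7] → [7,6,8,3,13,12,14,19,11]
final swap arr[4],arr[8] → [7,6,8,3,11,12,14,19,13]; return 4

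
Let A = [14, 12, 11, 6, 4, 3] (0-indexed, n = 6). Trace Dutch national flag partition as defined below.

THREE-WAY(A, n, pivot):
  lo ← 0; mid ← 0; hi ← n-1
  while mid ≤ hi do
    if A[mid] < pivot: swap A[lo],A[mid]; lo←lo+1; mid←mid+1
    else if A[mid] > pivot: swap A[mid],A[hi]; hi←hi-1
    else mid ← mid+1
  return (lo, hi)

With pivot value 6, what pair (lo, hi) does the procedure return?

lo=0 mid=0 hi=5
14>6: swap(0,5), hi=4 ⇒ [3, 12, 11, 6, 4, 14]
3<6: swap(0,0), lo=1 mid=1 ⇒ [3, 12, 11, 6, 4, 14]
12>6: swap(1,4), hi=3 ⇒ [3, 4, 11, 6, 12, 14]
4<6: swap(1,1), lo=2 mid=2 ⇒ [3, 4, 11, 6, 12, 14]
11>6: swap(2,3), hi=2 ⇒ [3, 4, 6, 11, 12, 14]
6=6: mid=3
done. lo=2 hi=2; A=[3, 4, 6, 11, 12, 14]

(2, 2)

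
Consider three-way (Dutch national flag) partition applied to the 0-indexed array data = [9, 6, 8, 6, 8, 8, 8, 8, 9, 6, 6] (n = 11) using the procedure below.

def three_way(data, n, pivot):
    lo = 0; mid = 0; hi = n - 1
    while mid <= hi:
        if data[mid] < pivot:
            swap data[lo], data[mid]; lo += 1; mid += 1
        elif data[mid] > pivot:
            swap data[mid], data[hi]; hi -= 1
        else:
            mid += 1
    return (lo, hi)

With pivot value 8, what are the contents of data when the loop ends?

[6, 6, 6, 6, 8, 8, 8, 8, 8, 9, 9]

pivot = 8; lo=0, mid=0, hi=10
data[mid]=9>8: swap data[0],data[10]; hi=9 → [6, 6, 8, 6, 8, 8, 8, 8, 9, 6, 9]
data[mid]=6<8: swap data[0],data[0]; lo=1,mid=1 → [6, 6, 8, 6, 8, 8, 8, 8, 9, 6, 9]
data[mid]=6<8: swap data[1],data[1]; lo=2,mid=2 → [6, 6, 8, 6, 8, 8, 8, 8, 9, 6, 9]
data[mid]=8=8: mid=3
data[mid]=6<8: swap data[2],data[3]; lo=3,mid=4 → [6, 6, 6, 8, 8, 8, 8, 8, 9, 6, 9]
data[mid]=8=8: mid=5
data[mid]=8=8: mid=6
data[mid]=8=8: mid=7
data[mid]=8=8: mid=8
data[mid]=9>8: swap data[8],data[9]; hi=8 → [6, 6, 6, 8, 8, 8, 8, 8, 6, 9, 9]
data[mid]=6<8: swap data[3],data[8]; lo=4,mid=9 → [6, 6, 6, 6, 8, 8, 8, 8, 8, 9, 9]
end: lo=4, hi=8; data = [6, 6, 6, 6, 8, 8, 8, 8, 8, 9, 9]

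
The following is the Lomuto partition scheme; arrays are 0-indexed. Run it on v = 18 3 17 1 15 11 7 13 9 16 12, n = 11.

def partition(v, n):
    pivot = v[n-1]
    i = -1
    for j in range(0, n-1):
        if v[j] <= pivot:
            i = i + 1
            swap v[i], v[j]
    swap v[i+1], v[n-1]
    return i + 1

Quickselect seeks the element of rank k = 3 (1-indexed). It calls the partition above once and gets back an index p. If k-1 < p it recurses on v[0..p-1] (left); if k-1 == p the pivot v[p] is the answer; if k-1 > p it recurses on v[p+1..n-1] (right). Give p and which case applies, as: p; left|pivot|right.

5; left

pivot = v[10] = 12; i = -1
j=0: v[0]=18 > 12 → no swap
j=1: v[1]=3 ≤ 12 → i=0, swap v[0],v[1] → 3 18 17 1 15 11 7 13 9 16 12
j=2: v[2]=17 > 12 → no swap
j=3: v[3]=1 ≤ 12 → i=1, swap v[1],v[3] → 3 1 17 18 15 11 7 13 9 16 12
j=4: v[4]=15 > 12 → no swap
j=5: v[5]=11 ≤ 12 → i=2, swap v[2],v[5] → 3 1 11 18 15 17 7 13 9 16 12
j=6: v[6]=7 ≤ 12 → i=3, swap v[3],v[6] → 3 1 11 7 15 17 18 13 9 16 12
j=7: v[7]=13 > 12 → no swap
j=8: v[8]=9 ≤ 12 → i=4, swap v[4],v[8] → 3 1 11 7 9 17 18 13 15 16 12
j=9: v[9]=16 > 12 → no swap
final swap v[5],v[10] → 3 1 11 7 9 12 18 13 15 16 17; return 5
p = 5; k-1 = 2 < 5 ⇒ left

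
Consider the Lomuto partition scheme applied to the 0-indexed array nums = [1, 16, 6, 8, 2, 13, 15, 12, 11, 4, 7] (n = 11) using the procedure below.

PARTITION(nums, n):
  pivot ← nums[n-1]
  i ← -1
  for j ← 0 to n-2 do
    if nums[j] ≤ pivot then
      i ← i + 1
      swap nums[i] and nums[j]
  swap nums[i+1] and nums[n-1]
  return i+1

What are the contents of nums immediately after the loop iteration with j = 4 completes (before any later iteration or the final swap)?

pivot=7, i=-1
j=0: 1≤7, i=0, swap(0,0) ⇒ [1, 16, 6, 8, 2, 13, 15, 12, 11, 4, 7]
j=1: 16>7, skip
j=2: 6≤7, i=1, swap(1,2) ⇒ [1, 6, 16, 8, 2, 13, 15, 12, 11, 4, 7]
j=3: 8>7, skip
j=4: 2≤7, i=2, swap(2,4) ⇒ [1, 6, 2, 8, 16, 13, 15, 12, 11, 4, 7]
(after j=4) nums = [1, 6, 2, 8, 16, 13, 15, 12, 11, 4, 7]

[1, 6, 2, 8, 16, 13, 15, 12, 11, 4, 7]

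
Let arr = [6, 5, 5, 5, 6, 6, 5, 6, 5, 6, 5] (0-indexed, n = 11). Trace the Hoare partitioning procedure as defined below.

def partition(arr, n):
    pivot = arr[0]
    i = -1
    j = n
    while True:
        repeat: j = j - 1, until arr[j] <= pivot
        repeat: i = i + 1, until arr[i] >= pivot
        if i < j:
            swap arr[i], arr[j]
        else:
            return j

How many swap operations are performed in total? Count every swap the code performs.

3

pivot = arr[0] = 6; i = -1, j = 11
j→10 (arr[10]=5≤6), i→0 (arr[0]=6≥6); i<j, swap → [5, 5, 5, 5, 6, 6, 5, 6, 5, 6, 6]
j→9 (arr[9]=6≤6), i→4 (arr[4]=6≥6); i<j, swap → [5, 5, 5, 5, 6, 6, 5, 6, 5, 6, 6]
j→8 (arr[8]=5≤6), i→5 (arr[5]=6≥6); i<j, swap → [5, 5, 5, 5, 6, 5, 5, 6, 6, 6, 6]
j→7, i→7; i≥j, return j=7. arr = [5, 5, 5, 5, 6, 5, 5, 6, 6, 6, 6]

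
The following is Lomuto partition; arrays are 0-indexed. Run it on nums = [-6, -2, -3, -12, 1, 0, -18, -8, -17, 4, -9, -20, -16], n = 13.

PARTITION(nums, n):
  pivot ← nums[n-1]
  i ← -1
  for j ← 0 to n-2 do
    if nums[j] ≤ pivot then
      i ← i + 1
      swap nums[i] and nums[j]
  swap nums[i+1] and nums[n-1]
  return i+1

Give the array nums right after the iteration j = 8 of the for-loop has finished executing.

[-18, -17, -3, -12, 1, 0, -6, -8, -2, 4, -9, -20, -16]

pivot=-16, i=-1
j=0: -6>-16, skip
j=1: -2>-16, skip
j=2: -3>-16, skip
j=3: -12>-16, skip
j=4: 1>-16, skip
j=5: 0>-16, skip
j=6: -18≤-16, i=0, swap(0,6) ⇒ [-18, -2, -3, -12, 1, 0, -6, -8, -17, 4, -9, -20, -16]
j=7: -8>-16, skip
j=8: -17≤-16, i=1, swap(1,8) ⇒ [-18, -17, -3, -12, 1, 0, -6, -8, -2, 4, -9, -20, -16]
(after j=8) nums = [-18, -17, -3, -12, 1, 0, -6, -8, -2, 4, -9, -20, -16]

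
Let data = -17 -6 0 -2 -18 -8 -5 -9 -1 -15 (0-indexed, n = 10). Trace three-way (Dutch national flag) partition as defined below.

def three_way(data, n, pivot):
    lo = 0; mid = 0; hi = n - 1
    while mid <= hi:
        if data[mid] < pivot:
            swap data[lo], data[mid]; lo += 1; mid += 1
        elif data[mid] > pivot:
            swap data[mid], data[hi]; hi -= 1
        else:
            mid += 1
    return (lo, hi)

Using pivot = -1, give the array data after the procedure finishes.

pivot = -1; lo=0, mid=0, hi=9
data[mid]=-17<-1: swap data[0],data[0]; lo=1,mid=1 → -17 -6 0 -2 -18 -8 -5 -9 -1 -15
data[mid]=-6<-1: swap data[1],data[1]; lo=2,mid=2 → -17 -6 0 -2 -18 -8 -5 -9 -1 -15
data[mid]=0>-1: swap data[2],data[9]; hi=8 → -17 -6 -15 -2 -18 -8 -5 -9 -1 0
data[mid]=-15<-1: swap data[2],data[2]; lo=3,mid=3 → -17 -6 -15 -2 -18 -8 -5 -9 -1 0
data[mid]=-2<-1: swap data[3],data[3]; lo=4,mid=4 → -17 -6 -15 -2 -18 -8 -5 -9 -1 0
data[mid]=-18<-1: swap data[4],data[4]; lo=5,mid=5 → -17 -6 -15 -2 -18 -8 -5 -9 -1 0
data[mid]=-8<-1: swap data[5],data[5]; lo=6,mid=6 → -17 -6 -15 -2 -18 -8 -5 -9 -1 0
data[mid]=-5<-1: swap data[6],data[6]; lo=7,mid=7 → -17 -6 -15 -2 -18 -8 -5 -9 -1 0
data[mid]=-9<-1: swap data[7],data[7]; lo=8,mid=8 → -17 -6 -15 -2 -18 -8 -5 -9 -1 0
data[mid]=-1=-1: mid=9
end: lo=8, hi=8; data = -17 -6 -15 -2 -18 -8 -5 -9 -1 0

-17 -6 -15 -2 -18 -8 -5 -9 -1 0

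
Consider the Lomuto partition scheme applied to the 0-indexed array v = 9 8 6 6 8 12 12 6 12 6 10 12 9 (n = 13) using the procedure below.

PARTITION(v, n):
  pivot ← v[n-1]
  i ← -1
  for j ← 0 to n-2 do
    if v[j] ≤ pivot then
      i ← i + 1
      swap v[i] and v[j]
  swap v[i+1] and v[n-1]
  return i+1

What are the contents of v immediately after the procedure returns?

9 8 6 6 8 6 6 9 12 12 10 12 12

pivot=9, i=-1
j=0: 9≤9, i=0, swap(0,0) ⇒ 9 8 6 6 8 12 12 6 12 6 10 12 9
j=1: 8≤9, i=1, swap(1,1) ⇒ 9 8 6 6 8 12 12 6 12 6 10 12 9
j=2: 6≤9, i=2, swap(2,2) ⇒ 9 8 6 6 8 12 12 6 12 6 10 12 9
j=3: 6≤9, i=3, swap(3,3) ⇒ 9 8 6 6 8 12 12 6 12 6 10 12 9
j=4: 8≤9, i=4, swap(4,4) ⇒ 9 8 6 6 8 12 12 6 12 6 10 12 9
j=5: 12>9, skip
j=6: 12>9, skip
j=7: 6≤9, i=5, swap(5,7) ⇒ 9 8 6 6 8 6 12 12 12 6 10 12 9
j=8: 12>9, skip
j=9: 6≤9, i=6, swap(6,9) ⇒ 9 8 6 6 8 6 6 12 12 12 10 12 9
j=10: 10>9, skip
j=11: 12>9, skip
swap(7,12) ⇒ 9 8 6 6 8 6 6 9 12 12 10 12 12; return 7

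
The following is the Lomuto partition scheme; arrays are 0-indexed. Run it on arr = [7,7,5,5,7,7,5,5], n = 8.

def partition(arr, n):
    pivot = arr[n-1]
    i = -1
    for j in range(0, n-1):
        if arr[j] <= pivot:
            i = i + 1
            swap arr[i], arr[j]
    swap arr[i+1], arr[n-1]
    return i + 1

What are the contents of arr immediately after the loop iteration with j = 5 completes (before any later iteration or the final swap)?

[5,5,7,7,7,7,5,5]

pivot = arr[7] = 5; i = -1
j=0: arr[0]=7 > 5 → no swap
j=1: arr[1]=7 > 5 → no swap
j=2: arr[2]=5 ≤ 5 → i=0, swap arr[0],arr[2] → [5,7,7,5,7,7,5,5]
j=3: arr[3]=5 ≤ 5 → i=1, swap arr[1],arr[3] → [5,5,7,7,7,7,5,5]
j=4: arr[4]=7 > 5 → no swap
j=5: arr[5]=7 > 5 → no swap
(after j=5) arr = [5,5,7,7,7,7,5,5]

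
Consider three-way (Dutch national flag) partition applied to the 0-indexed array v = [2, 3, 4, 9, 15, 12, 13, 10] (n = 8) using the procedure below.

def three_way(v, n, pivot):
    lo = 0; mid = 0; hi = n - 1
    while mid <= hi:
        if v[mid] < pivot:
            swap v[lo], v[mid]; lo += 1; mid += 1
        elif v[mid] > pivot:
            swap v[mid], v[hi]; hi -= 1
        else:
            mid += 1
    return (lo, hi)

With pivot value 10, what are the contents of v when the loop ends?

[2, 3, 4, 9, 10, 13, 12, 15]

lo=0 mid=0 hi=7
2<10: swap(0,0), lo=1 mid=1 ⇒ [2, 3, 4, 9, 15, 12, 13, 10]
3<10: swap(1,1), lo=2 mid=2 ⇒ [2, 3, 4, 9, 15, 12, 13, 10]
4<10: swap(2,2), lo=3 mid=3 ⇒ [2, 3, 4, 9, 15, 12, 13, 10]
9<10: swap(3,3), lo=4 mid=4 ⇒ [2, 3, 4, 9, 15, 12, 13, 10]
15>10: swap(4,7), hi=6 ⇒ [2, 3, 4, 9, 10, 12, 13, 15]
10=10: mid=5
12>10: swap(5,6), hi=5 ⇒ [2, 3, 4, 9, 10, 13, 12, 15]
13>10: swap(5,5), hi=4 ⇒ [2, 3, 4, 9, 10, 13, 12, 15]
done. lo=4 hi=4; v=[2, 3, 4, 9, 10, 13, 12, 15]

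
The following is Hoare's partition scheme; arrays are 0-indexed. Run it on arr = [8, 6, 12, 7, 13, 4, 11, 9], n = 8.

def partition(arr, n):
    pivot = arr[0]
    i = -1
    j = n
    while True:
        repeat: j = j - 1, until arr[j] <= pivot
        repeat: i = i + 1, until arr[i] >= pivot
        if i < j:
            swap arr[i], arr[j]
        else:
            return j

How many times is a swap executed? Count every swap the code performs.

2

pivot = arr[0] = 8; i = -1, j = 8
j→5 (arr[5]=4≤8), i→0 (arr[0]=8≥8); i<j, swap → [4, 6, 12, 7, 13, 8, 11, 9]
j→3 (arr[3]=7≤8), i→2 (arr[2]=12≥8); i<j, swap → [4, 6, 7, 12, 13, 8, 11, 9]
j→2, i→3; i≥j, return j=2. arr = [4, 6, 7, 12, 13, 8, 11, 9]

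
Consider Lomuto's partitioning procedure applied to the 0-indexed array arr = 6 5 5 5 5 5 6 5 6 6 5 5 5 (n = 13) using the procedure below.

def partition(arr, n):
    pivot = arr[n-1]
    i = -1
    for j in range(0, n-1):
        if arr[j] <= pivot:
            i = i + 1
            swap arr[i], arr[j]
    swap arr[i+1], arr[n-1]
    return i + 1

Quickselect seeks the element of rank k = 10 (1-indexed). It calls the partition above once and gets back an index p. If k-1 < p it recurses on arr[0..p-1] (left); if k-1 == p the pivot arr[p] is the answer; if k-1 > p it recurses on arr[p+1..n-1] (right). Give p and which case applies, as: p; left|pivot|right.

8; right

pivot=5, i=-1
j=0: 6>5, skip
j=1: 5≤5, i=0, swap(0,1) ⇒ 5 6 5 5 5 5 6 5 6 6 5 5 5
j=2: 5≤5, i=1, swap(1,2) ⇒ 5 5 6 5 5 5 6 5 6 6 5 5 5
j=3: 5≤5, i=2, swap(2,3) ⇒ 5 5 5 6 5 5 6 5 6 6 5 5 5
j=4: 5≤5, i=3, swap(3,4) ⇒ 5 5 5 5 6 5 6 5 6 6 5 5 5
j=5: 5≤5, i=4, swap(4,5) ⇒ 5 5 5 5 5 6 6 5 6 6 5 5 5
j=6: 6>5, skip
j=7: 5≤5, i=5, swap(5,7) ⇒ 5 5 5 5 5 5 6 6 6 6 5 5 5
j=8: 6>5, skip
j=9: 6>5, skip
j=10: 5≤5, i=6, swap(6,10) ⇒ 5 5 5 5 5 5 5 6 6 6 6 5 5
j=11: 5≤5, i=7, swap(7,11) ⇒ 5 5 5 5 5 5 5 5 6 6 6 6 5
swap(8,12) ⇒ 5 5 5 5 5 5 5 5 5 6 6 6 6; return 8
p = 8; k-1 = 9 > 8 ⇒ right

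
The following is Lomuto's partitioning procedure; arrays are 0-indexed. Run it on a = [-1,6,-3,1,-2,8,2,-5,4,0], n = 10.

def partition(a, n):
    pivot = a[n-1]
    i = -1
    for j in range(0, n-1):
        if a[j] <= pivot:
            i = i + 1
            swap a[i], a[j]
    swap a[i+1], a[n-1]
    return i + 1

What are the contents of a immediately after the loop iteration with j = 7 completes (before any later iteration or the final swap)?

[-1,-3,-2,-5,6,8,2,1,4,0]

pivot = a[9] = 0; i = -1
j=0: a[0]=-1 ≤ 0 → i=0, swap a[0],a[0] (no change) → [-1,6,-3,1,-2,8,2,-5,4,0]
j=1: a[1]=6 > 0 → no swap
j=2: a[2]=-3 ≤ 0 → i=1, swap a[1],a[2] → [-1,-3,6,1,-2,8,2,-5,4,0]
j=3: a[3]=1 > 0 → no swap
j=4: a[4]=-2 ≤ 0 → i=2, swap a[2],a[4] → [-1,-3,-2,1,6,8,2,-5,4,0]
j=5: a[5]=8 > 0 → no swap
j=6: a[6]=2 > 0 → no swap
j=7: a[7]=-5 ≤ 0 → i=3, swap a[3],a[7] → [-1,-3,-2,-5,6,8,2,1,4,0]
(after j=7) a = [-1,-3,-2,-5,6,8,2,1,4,0]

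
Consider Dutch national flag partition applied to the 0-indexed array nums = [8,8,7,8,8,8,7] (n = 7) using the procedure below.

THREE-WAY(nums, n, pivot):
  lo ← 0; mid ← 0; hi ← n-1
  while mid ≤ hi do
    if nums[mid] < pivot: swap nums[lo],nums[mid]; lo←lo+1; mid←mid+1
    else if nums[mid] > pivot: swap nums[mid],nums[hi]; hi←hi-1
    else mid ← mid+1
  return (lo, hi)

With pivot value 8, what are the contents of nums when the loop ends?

[7,7,8,8,8,8,8]

pivot = 8; lo=0, mid=0, hi=6
nums[mid]=8=8: mid=1
nums[mid]=8=8: mid=2
nums[mid]=7<8: swap nums[0],nums[2]; lo=1,mid=3 → [7,8,8,8,8,8,7]
nums[mid]=8=8: mid=4
nums[mid]=8=8: mid=5
nums[mid]=8=8: mid=6
nums[mid]=7<8: swap nums[1],nums[6]; lo=2,mid=7 → [7,7,8,8,8,8,8]
end: lo=2, hi=6; nums = [7,7,8,8,8,8,8]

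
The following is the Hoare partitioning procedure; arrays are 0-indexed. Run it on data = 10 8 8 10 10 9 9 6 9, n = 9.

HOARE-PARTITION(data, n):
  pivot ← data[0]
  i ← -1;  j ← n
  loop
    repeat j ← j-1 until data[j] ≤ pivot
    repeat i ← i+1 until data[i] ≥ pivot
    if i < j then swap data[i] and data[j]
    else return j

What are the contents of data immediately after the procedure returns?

9 8 8 6 9 9 10 10 10

pivot = data[0] = 10; i = -1, j = 9
j→8 (data[8]=9≤10), i→0 (data[0]=10≥10); i<j, swap → 9 8 8 10 10 9 9 6 10
j→7 (data[7]=6≤10), i→3 (data[3]=10≥10); i<j, swap → 9 8 8 6 10 9 9 10 10
j→6 (data[6]=9≤10), i→4 (data[4]=10≥10); i<j, swap → 9 8 8 6 9 9 10 10 10
j→5, i→6; i≥j, return j=5. data = 9 8 8 6 9 9 10 10 10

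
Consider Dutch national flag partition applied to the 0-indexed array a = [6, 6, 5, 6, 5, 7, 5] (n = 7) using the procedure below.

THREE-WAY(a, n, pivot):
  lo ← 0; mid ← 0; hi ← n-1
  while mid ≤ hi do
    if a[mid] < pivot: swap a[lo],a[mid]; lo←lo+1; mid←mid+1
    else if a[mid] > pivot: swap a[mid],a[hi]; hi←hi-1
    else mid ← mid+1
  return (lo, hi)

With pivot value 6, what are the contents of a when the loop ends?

[5, 5, 5, 6, 6, 6, 7]

lo=0 mid=0 hi=6
6=6: mid=1
6=6: mid=2
5<6: swap(0,2), lo=1 mid=3 ⇒ [5, 6, 6, 6, 5, 7, 5]
6=6: mid=4
5<6: swap(1,4), lo=2 mid=5 ⇒ [5, 5, 6, 6, 6, 7, 5]
7>6: swap(5,6), hi=5 ⇒ [5, 5, 6, 6, 6, 5, 7]
5<6: swap(2,5), lo=3 mid=6 ⇒ [5, 5, 5, 6, 6, 6, 7]
done. lo=3 hi=5; a=[5, 5, 5, 6, 6, 6, 7]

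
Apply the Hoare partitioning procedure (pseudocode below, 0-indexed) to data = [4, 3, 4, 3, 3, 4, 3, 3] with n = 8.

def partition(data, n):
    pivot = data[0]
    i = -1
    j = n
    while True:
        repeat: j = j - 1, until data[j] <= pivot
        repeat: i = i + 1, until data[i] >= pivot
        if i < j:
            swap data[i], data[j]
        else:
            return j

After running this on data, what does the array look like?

pivot=4
j stops at 7 (3), i stops at 0 (4); swap ⇒ [3, 3, 4, 3, 3, 4, 3, 4]
j stops at 6 (3), i stops at 2 (4); swap ⇒ [3, 3, 3, 3, 3, 4, 4, 4]
j stops at 5, i stops at 5; i≥j ⇒ return 5. data=[3, 3, 3, 3, 3, 4, 4, 4]

[3, 3, 3, 3, 3, 4, 4, 4]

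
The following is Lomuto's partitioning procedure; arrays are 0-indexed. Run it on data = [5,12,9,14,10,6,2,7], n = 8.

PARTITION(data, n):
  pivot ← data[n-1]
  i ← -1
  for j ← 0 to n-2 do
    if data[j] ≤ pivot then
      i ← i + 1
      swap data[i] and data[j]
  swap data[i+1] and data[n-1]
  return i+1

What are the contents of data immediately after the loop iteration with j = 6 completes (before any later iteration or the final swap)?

pivot = data[7] = 7; i = -1
j=0: data[0]=5 ≤ 7 → i=0, swap data[0],data[0] (no change) → [5,12,9,14,10,6,2,7]
j=1: data[1]=12 > 7 → no swap
j=2: data[2]=9 > 7 → no swap
j=3: data[3]=14 > 7 → no swap
j=4: data[4]=10 > 7 → no swap
j=5: data[5]=6 ≤ 7 → i=1, swap data[1],data[5] → [5,6,9,14,10,12,2,7]
j=6: data[6]=2 ≤ 7 → i=2, swap data[2],data[6] → [5,6,2,14,10,12,9,7]
(after j=6) data = [5,6,2,14,10,12,9,7]

[5,6,2,14,10,12,9,7]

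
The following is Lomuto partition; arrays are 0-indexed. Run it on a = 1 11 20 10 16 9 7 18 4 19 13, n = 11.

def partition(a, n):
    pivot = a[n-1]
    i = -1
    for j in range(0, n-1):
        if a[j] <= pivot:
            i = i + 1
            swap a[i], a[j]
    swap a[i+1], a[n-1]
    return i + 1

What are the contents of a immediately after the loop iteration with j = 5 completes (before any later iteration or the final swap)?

1 11 10 9 16 20 7 18 4 19 13

pivot=13, i=-1
j=0: 1≤13, i=0, swap(0,0) ⇒ 1 11 20 10 16 9 7 18 4 19 13
j=1: 11≤13, i=1, swap(1,1) ⇒ 1 11 20 10 16 9 7 18 4 19 13
j=2: 20>13, skip
j=3: 10≤13, i=2, swap(2,3) ⇒ 1 11 10 20 16 9 7 18 4 19 13
j=4: 16>13, skip
j=5: 9≤13, i=3, swap(3,5) ⇒ 1 11 10 9 16 20 7 18 4 19 13
(after j=5) a = 1 11 10 9 16 20 7 18 4 19 13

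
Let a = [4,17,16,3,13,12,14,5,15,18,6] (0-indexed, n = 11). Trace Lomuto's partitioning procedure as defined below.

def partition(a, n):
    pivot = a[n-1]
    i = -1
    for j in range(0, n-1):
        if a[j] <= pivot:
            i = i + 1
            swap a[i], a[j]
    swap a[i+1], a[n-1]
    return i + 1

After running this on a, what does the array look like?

[4,3,5,6,13,12,14,16,15,18,17]

pivot=6, i=-1
j=0: 4≤6, i=0, swap(0,0) ⇒ [4,17,16,3,13,12,14,5,15,18,6]
j=1: 17>6, skip
j=2: 16>6, skip
j=3: 3≤6, i=1, swap(1,3) ⇒ [4,3,16,17,13,12,14,5,15,18,6]
j=4: 13>6, skip
j=5: 12>6, skip
j=6: 14>6, skip
j=7: 5≤6, i=2, swap(2,7) ⇒ [4,3,5,17,13,12,14,16,15,18,6]
j=8: 15>6, skip
j=9: 18>6, skip
swap(3,10) ⇒ [4,3,5,6,13,12,14,16,15,18,17]; return 3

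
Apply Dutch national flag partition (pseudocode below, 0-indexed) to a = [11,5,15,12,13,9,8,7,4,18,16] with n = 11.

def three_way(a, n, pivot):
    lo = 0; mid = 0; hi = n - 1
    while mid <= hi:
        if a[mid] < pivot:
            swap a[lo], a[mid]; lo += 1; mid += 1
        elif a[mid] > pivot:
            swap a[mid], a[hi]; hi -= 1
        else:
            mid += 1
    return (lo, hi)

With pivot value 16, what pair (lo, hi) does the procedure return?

(9, 9)

pivot = 16; lo=0, mid=0, hi=10
a[mid]=11<16: swap a[0],a[0]; lo=1,mid=1 → [11,5,15,12,13,9,8,7,4,18,16]
a[mid]=5<16: swap a[1],a[1]; lo=2,mid=2 → [11,5,15,12,13,9,8,7,4,18,16]
a[mid]=15<16: swap a[2],a[2]; lo=3,mid=3 → [11,5,15,12,13,9,8,7,4,18,16]
a[mid]=12<16: swap a[3],a[3]; lo=4,mid=4 → [11,5,15,12,13,9,8,7,4,18,16]
a[mid]=13<16: swap a[4],a[4]; lo=5,mid=5 → [11,5,15,12,13,9,8,7,4,18,16]
a[mid]=9<16: swap a[5],a[5]; lo=6,mid=6 → [11,5,15,12,13,9,8,7,4,18,16]
a[mid]=8<16: swap a[6],a[6]; lo=7,mid=7 → [11,5,15,12,13,9,8,7,4,18,16]
a[mid]=7<16: swap a[7],a[7]; lo=8,mid=8 → [11,5,15,12,13,9,8,7,4,18,16]
a[mid]=4<16: swap a[8],a[8]; lo=9,mid=9 → [11,5,15,12,13,9,8,7,4,18,16]
a[mid]=18>16: swap a[9],a[10]; hi=9 → [11,5,15,12,13,9,8,7,4,16,18]
a[mid]=16=16: mid=10
end: lo=9, hi=9; a = [11,5,15,12,13,9,8,7,4,16,18]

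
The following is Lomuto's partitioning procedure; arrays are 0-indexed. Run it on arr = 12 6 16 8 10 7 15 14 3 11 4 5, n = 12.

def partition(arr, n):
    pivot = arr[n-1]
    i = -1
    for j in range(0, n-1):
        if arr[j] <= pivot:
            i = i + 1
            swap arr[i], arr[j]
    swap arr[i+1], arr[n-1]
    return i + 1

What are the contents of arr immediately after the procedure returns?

3 4 5 8 10 7 15 14 12 11 6 16

pivot=5, i=-1
j=0: 12>5, skip
j=1: 6>5, skip
j=2: 16>5, skip
j=3: 8>5, skip
j=4: 10>5, skip
j=5: 7>5, skip
j=6: 15>5, skip
j=7: 14>5, skip
j=8: 3≤5, i=0, swap(0,8) ⇒ 3 6 16 8 10 7 15 14 12 11 4 5
j=9: 11>5, skip
j=10: 4≤5, i=1, swap(1,10) ⇒ 3 4 16 8 10 7 15 14 12 11 6 5
swap(2,11) ⇒ 3 4 5 8 10 7 15 14 12 11 6 16; return 2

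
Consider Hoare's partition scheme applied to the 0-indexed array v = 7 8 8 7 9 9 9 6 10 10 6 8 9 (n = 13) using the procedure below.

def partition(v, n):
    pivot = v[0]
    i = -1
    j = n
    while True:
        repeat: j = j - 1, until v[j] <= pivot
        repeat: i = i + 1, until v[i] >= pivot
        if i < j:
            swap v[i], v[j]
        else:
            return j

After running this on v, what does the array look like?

6 6 7 8 9 9 9 8 10 10 7 8 9

pivot=7
j stops at 10 (6), i stops at 0 (7); swap ⇒ 6 8 8 7 9 9 9 6 10 10 7 8 9
j stops at 7 (6), i stops at 1 (8); swap ⇒ 6 6 8 7 9 9 9 8 10 10 7 8 9
j stops at 3 (7), i stops at 2 (8); swap ⇒ 6 6 7 8 9 9 9 8 10 10 7 8 9
j stops at 2, i stops at 3; i≥j ⇒ return 2. v=6 6 7 8 9 9 9 8 10 10 7 8 9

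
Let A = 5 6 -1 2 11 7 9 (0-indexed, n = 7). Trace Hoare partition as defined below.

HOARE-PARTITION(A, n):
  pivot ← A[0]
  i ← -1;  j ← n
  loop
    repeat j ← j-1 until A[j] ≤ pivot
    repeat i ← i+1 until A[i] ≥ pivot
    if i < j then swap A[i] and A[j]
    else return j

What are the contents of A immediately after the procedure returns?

pivot = A[0] = 5; i = -1, j = 7
j→3 (A[3]=2≤5), i→0 (A[0]=5≥5); i<j, swap → 2 6 -1 5 11 7 9
j→2 (A[2]=-1≤5), i→1 (A[1]=6≥5); i<j, swap → 2 -1 6 5 11 7 9
j→1, i→2; i≥j, return j=1. A = 2 -1 6 5 11 7 9

2 -1 6 5 11 7 9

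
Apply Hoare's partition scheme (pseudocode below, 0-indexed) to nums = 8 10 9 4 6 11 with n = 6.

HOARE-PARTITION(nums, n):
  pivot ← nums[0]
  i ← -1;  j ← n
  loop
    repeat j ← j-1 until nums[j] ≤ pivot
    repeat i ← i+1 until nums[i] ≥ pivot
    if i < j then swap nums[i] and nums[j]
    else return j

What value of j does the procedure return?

pivot=8
j stops at 4 (6), i stops at 0 (8); swap ⇒ 6 10 9 4 8 11
j stops at 3 (4), i stops at 1 (10); swap ⇒ 6 4 9 10 8 11
j stops at 1, i stops at 2; i≥j ⇒ return 1. nums=6 4 9 10 8 11

1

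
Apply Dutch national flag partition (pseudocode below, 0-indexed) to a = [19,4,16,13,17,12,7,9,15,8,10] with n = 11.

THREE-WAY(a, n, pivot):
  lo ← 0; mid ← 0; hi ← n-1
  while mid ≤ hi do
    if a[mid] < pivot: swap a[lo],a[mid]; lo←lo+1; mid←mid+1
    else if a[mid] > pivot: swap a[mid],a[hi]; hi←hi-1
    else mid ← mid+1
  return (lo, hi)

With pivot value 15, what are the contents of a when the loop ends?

lo=0 mid=0 hi=10
19>15: swap(0,10), hi=9 ⇒ [10,4,16,13,17,12,7,9,15,8,19]
10<15: swap(0,0), lo=1 mid=1 ⇒ [10,4,16,13,17,12,7,9,15,8,19]
4<15: swap(1,1), lo=2 mid=2 ⇒ [10,4,16,13,17,12,7,9,15,8,19]
16>15: swap(2,9), hi=8 ⇒ [10,4,8,13,17,12,7,9,15,16,19]
8<15: swap(2,2), lo=3 mid=3 ⇒ [10,4,8,13,17,12,7,9,15,16,19]
13<15: swap(3,3), lo=4 mid=4 ⇒ [10,4,8,13,17,12,7,9,15,16,19]
17>15: swap(4,8), hi=7 ⇒ [10,4,8,13,15,12,7,9,17,16,19]
15=15: mid=5
12<15: swap(4,5), lo=5 mid=6 ⇒ [10,4,8,13,12,15,7,9,17,16,19]
7<15: swap(5,6), lo=6 mid=7 ⇒ [10,4,8,13,12,7,15,9,17,16,19]
9<15: swap(6,7), lo=7 mid=8 ⇒ [10,4,8,13,12,7,9,15,17,16,19]
done. lo=7 hi=7; a=[10,4,8,13,12,7,9,15,17,16,19]

[10,4,8,13,12,7,9,15,17,16,19]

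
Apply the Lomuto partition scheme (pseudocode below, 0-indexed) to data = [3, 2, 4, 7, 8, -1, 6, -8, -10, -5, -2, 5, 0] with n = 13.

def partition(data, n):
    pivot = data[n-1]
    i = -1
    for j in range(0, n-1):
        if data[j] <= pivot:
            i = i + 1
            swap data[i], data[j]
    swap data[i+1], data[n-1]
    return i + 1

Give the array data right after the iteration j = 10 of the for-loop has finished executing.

pivot = data[12] = 0; i = -1
j=0: data[0]=3 > 0 → no swap
j=1: data[1]=2 > 0 → no swap
j=2: data[2]=4 > 0 → no swap
j=3: data[3]=7 > 0 → no swap
j=4: data[4]=8 > 0 → no swap
j=5: data[5]=-1 ≤ 0 → i=0, swap data[0],data[5] → [-1, 2, 4, 7, 8, 3, 6, -8, -10, -5, -2, 5, 0]
j=6: data[6]=6 > 0 → no swap
j=7: data[7]=-8 ≤ 0 → i=1, swap data[1],data[7] → [-1, -8, 4, 7, 8, 3, 6, 2, -10, -5, -2, 5, 0]
j=8: data[8]=-10 ≤ 0 → i=2, swap data[2],data[8] → [-1, -8, -10, 7, 8, 3, 6, 2, 4, -5, -2, 5, 0]
j=9: data[9]=-5 ≤ 0 → i=3, swap data[3],data[9] → [-1, -8, -10, -5, 8, 3, 6, 2, 4, 7, -2, 5, 0]
j=10: data[10]=-2 ≤ 0 → i=4, swap data[4],data[10] → [-1, -8, -10, -5, -2, 3, 6, 2, 4, 7, 8, 5, 0]
(after j=10) data = [-1, -8, -10, -5, -2, 3, 6, 2, 4, 7, 8, 5, 0]

[-1, -8, -10, -5, -2, 3, 6, 2, 4, 7, 8, 5, 0]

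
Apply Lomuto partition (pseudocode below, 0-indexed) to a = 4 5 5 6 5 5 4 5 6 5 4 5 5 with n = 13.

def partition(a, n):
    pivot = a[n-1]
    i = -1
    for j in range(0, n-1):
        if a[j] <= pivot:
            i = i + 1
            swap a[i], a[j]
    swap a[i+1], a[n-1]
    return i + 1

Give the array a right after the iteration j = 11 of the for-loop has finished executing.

pivot = a[12] = 5; i = -1
j=0: a[0]=4 ≤ 5 → i=0, swap a[0],a[0] (no change) → 4 5 5 6 5 5 4 5 6 5 4 5 5
j=1: a[1]=5 ≤ 5 → i=1, swap a[1],a[1] (no change) → 4 5 5 6 5 5 4 5 6 5 4 5 5
j=2: a[2]=5 ≤ 5 → i=2, swap a[2],a[2] (no change) → 4 5 5 6 5 5 4 5 6 5 4 5 5
j=3: a[3]=6 > 5 → no swap
j=4: a[4]=5 ≤ 5 → i=3, swap a[3],a[4] → 4 5 5 5 6 5 4 5 6 5 4 5 5
j=5: a[5]=5 ≤ 5 → i=4, swap a[4],a[5] → 4 5 5 5 5 6 4 5 6 5 4 5 5
j=6: a[6]=4 ≤ 5 → i=5, swap a[5],a[6] → 4 5 5 5 5 4 6 5 6 5 4 5 5
j=7: a[7]=5 ≤ 5 → i=6, swap a[6],a[7] → 4 5 5 5 5 4 5 6 6 5 4 5 5
j=8: a[8]=6 > 5 → no swap
j=9: a[9]=5 ≤ 5 → i=7, swap a[7],a[9] → 4 5 5 5 5 4 5 5 6 6 4 5 5
j=10: a[10]=4 ≤ 5 → i=8, swap a[8],a[10] → 4 5 5 5 5 4 5 5 4 6 6 5 5
j=11: a[11]=5 ≤ 5 → i=9, swap a[9],a[11] → 4 5 5 5 5 4 5 5 4 5 6 6 5
(after j=11) a = 4 5 5 5 5 4 5 5 4 5 6 6 5

4 5 5 5 5 4 5 5 4 5 6 6 5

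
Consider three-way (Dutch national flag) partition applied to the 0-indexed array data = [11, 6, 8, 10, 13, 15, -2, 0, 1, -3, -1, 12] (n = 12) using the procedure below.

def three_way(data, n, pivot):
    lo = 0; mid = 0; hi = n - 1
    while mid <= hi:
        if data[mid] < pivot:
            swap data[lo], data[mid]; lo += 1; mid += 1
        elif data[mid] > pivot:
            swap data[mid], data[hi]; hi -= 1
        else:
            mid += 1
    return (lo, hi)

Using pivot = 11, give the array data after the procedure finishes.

[6, 8, 10, -1, -3, -2, 0, 1, 11, 15, 12, 13]

pivot = 11; lo=0, mid=0, hi=11
data[mid]=11=11: mid=1
data[mid]=6<11: swap data[0],data[1]; lo=1,mid=2 → [6, 11, 8, 10, 13, 15, -2, 0, 1, -3, -1, 12]
data[mid]=8<11: swap data[1],data[2]; lo=2,mid=3 → [6, 8, 11, 10, 13, 15, -2, 0, 1, -3, -1, 12]
data[mid]=10<11: swap data[2],data[3]; lo=3,mid=4 → [6, 8, 10, 11, 13, 15, -2, 0, 1, -3, -1, 12]
data[mid]=13>11: swap data[4],data[11]; hi=10 → [6, 8, 10, 11, 12, 15, -2, 0, 1, -3, -1, 13]
data[mid]=12>11: swap data[4],data[10]; hi=9 → [6, 8, 10, 11, -1, 15, -2, 0, 1, -3, 12, 13]
data[mid]=-1<11: swap data[3],data[4]; lo=4,mid=5 → [6, 8, 10, -1, 11, 15, -2, 0, 1, -3, 12, 13]
data[mid]=15>11: swap data[5],data[9]; hi=8 → [6, 8, 10, -1, 11, -3, -2, 0, 1, 15, 12, 13]
data[mid]=-3<11: swap data[4],data[5]; lo=5,mid=6 → [6, 8, 10, -1, -3, 11, -2, 0, 1, 15, 12, 13]
data[mid]=-2<11: swap data[5],data[6]; lo=6,mid=7 → [6, 8, 10, -1, -3, -2, 11, 0, 1, 15, 12, 13]
data[mid]=0<11: swap data[6],data[7]; lo=7,mid=8 → [6, 8, 10, -1, -3, -2, 0, 11, 1, 15, 12, 13]
data[mid]=1<11: swap data[7],data[8]; lo=8,mid=9 → [6, 8, 10, -1, -3, -2, 0, 1, 11, 15, 12, 13]
end: lo=8, hi=8; data = [6, 8, 10, -1, -3, -2, 0, 1, 11, 15, 12, 13]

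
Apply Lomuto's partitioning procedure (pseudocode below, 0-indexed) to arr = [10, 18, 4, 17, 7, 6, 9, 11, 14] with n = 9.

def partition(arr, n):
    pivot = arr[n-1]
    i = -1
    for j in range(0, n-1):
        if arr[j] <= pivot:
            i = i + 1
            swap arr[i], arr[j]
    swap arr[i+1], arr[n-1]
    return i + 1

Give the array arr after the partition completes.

[10, 4, 7, 6, 9, 11, 14, 17, 18]

pivot = arr[8] = 14; i = -1
j=0: arr[0]=10 ≤ 14 → i=0, swap arr[0],arr[0] (no change) → [10, 18, 4, 17, 7, 6, 9, 11, 14]
j=1: arr[1]=18 > 14 → no swap
j=2: arr[2]=4 ≤ 14 → i=1, swap arr[1],arr[2] → [10, 4, 18, 17, 7, 6, 9, 11, 14]
j=3: arr[3]=17 > 14 → no swap
j=4: arr[4]=7 ≤ 14 → i=2, swap arr[2],arr[4] → [10, 4, 7, 17, 18, 6, 9, 11, 14]
j=5: arr[5]=6 ≤ 14 → i=3, swap arr[3],arr[5] → [10, 4, 7, 6, 18, 17, 9, 11, 14]
j=6: arr[6]=9 ≤ 14 → i=4, swap arr[4],arr[6] → [10, 4, 7, 6, 9, 17, 18, 11, 14]
j=7: arr[7]=11 ≤ 14 → i=5, swap arr[5],arr[7] → [10, 4, 7, 6, 9, 11, 18, 17, 14]
final swap arr[6],arr[8] → [10, 4, 7, 6, 9, 11, 14, 17, 18]; return 6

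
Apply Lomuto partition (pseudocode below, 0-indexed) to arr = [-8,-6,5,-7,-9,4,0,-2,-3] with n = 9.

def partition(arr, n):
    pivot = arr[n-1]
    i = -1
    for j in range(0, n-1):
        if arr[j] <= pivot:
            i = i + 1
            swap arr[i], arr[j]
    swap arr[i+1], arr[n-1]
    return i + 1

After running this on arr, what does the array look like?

pivot = arr[8] = -3; i = -1
j=0: arr[0]=-8 ≤ -3 → i=0, swap arr[0],arr[0] (no change) → [-8,-6,5,-7,-9,4,0,-2,-3]
j=1: arr[1]=-6 ≤ -3 → i=1, swap arr[1],arr[1] (no change) → [-8,-6,5,-7,-9,4,0,-2,-3]
j=2: arr[2]=5 > -3 → no swap
j=3: arr[3]=-7 ≤ -3 → i=2, swap arr[2],arr[3] → [-8,-6,-7,5,-9,4,0,-2,-3]
j=4: arr[4]=-9 ≤ -3 → i=3, swap arr[3],arr[4] → [-8,-6,-7,-9,5,4,0,-2,-3]
j=5: arr[5]=4 > -3 → no swap
j=6: arr[6]=0 > -3 → no swap
j=7: arr[7]=-2 > -3 → no swap
final swap arr[4],arr[8] → [-8,-6,-7,-9,-3,4,0,-2,5]; return 4

[-8,-6,-7,-9,-3,4,0,-2,5]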